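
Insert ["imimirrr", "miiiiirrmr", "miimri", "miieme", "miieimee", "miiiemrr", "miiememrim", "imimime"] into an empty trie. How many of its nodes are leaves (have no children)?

7

Leaves are exactly the stored words that no other stored word extends.
Those words: "imimime", "imimirrr", "miieimee", "miiememrim", "miiiemrr", "miiiiirrmr", "miimri"
Leaf count: 7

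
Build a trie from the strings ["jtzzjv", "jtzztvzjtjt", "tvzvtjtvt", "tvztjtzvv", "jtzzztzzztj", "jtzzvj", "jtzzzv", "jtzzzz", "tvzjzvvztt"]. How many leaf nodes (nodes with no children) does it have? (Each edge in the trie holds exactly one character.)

9

A leaf is a node with no children — equivalently, the end of a word that is not a proper prefix of any other stored word.
Those words: "jtzzjv", "jtzztvzjtjt", "jtzzvj", "jtzzztzzztj", "jtzzzv", "jtzzzz", "tvzjzvvztt", "tvztjtzvv", "tvzvtjtvt"
Leaf count: 9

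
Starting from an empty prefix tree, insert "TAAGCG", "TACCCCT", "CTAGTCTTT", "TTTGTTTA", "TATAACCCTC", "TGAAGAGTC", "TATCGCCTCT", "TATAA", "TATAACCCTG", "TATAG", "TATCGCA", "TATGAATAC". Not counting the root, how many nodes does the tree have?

For each word, the new-node count is its length minus the longest prefix already in the trie:
  "TAAGCG" → 6 new (T, A, A, G, C, G)
  "TACCCCT" → prefix "TA" already present; 5 new (C, C, C, C, T)
  "CTAGTCTTT" → 9 new (C, T, A, G, T, C, T, T, T)
  "TTTGTTTA" → prefix "T" already present; 7 new (T, T, G, T, T, T, A)
  "TATAACCCTC" → prefix "TA" already present; 8 new (T, A, A, C, C, C, T, C)
  "TGAAGAGTC" → prefix "T" already present; 8 new (G, A, A, G, A, G, T, C)
  "TATCGCCTCT" → prefix "TAT" already present; 7 new (C, G, C, C, T, C, T)
  "TATAA" → prefix "TATAA" already present; 0 new (none)
  "TATAACCCTG" → prefix "TATAACCCT" already present; 1 new (G)
  "TATAG" → prefix "TATA" already present; 1 new (G)
  "TATCGCA" → prefix "TATCGC" already present; 1 new (A)
  "TATGAATAC" → prefix "TAT" already present; 6 new (G, A, A, T, A, C)
Total nodes = 6 + 5 + 9 + 7 + 8 + 8 + 7 + 0 + 1 + 1 + 1 + 6 = 59

59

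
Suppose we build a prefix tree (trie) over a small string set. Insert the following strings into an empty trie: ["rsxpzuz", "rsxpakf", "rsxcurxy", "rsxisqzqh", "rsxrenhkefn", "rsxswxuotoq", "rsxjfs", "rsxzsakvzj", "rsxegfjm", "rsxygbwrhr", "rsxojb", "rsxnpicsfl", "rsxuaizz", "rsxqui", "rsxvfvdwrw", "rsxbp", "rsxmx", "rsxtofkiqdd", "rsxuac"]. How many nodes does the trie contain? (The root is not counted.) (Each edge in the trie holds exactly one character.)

Count nodes per top-level branch (shared prefixes stored once):
  'r'-branch (rsxbp, rsxcurxy, rsxegfjm, rsxisqzqh, rsxjfs, rsxmx, rsxnpicsfl, rsxojb, rsxpakf, rsxpzuz, rsxqui, rsxrenhkefn, rsxswxuotoq, rsxtofkiqdd, rsxuac, rsxuaizz, rsxvfvdwrw, rsxygbwrhr, rsxzsakvzj): 97 nodes
Sum: 97

97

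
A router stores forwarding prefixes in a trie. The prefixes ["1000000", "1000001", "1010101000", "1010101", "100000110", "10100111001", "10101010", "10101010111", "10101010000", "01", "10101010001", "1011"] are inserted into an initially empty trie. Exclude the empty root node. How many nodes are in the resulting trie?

33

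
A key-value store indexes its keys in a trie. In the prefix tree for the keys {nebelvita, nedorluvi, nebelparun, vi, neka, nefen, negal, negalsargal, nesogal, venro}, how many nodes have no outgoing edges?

9

Leaves are exactly the stored words that no other stored word extends.
Those words: "nebelparun", "nebelvita", "nedorluvi", "nefen", "negalsargal", "neka", "nesogal", "venro", "vi"
Leaf count: 9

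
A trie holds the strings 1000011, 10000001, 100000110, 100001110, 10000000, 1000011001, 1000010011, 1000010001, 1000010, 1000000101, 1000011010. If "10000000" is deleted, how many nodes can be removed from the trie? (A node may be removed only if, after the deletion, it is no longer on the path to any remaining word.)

1

After clearing the end-marker at "10000000", prune upward until reaching a node still needed by another word.
The suffix "0" (1 node) is used only by "10000000"; the node for "1000000" still has the child "1", so pruning stops there.
Nodes removed: 1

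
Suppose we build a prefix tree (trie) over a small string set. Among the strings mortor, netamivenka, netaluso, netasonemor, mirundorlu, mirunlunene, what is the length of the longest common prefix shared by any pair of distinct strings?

5

The deepest shared node is where two words last agree before diverging.
e.g. "mirundorlu" and "mirunlunene" share the prefix "mirun" of length 5; no pair shares a longer one.
Longest shared-prefix length: 5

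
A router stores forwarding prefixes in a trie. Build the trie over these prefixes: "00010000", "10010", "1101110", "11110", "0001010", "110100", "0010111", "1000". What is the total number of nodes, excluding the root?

32

Insert word by word; a character creates a node only if that edge doesn't already exist:
  "00010000" → 8 new (0, 0, 0, 1, 0, 0, 0, 0)
  "10010" → 5 new (1, 0, 0, 1, 0)
  "1101110" → prefix "1" already present; 6 new (1, 0, 1, 1, 1, 0)
  "11110" → prefix "11" already present; 3 new (1, 1, 0)
  "0001010" → prefix "00010" already present; 2 new (1, 0)
  "110100" → prefix "1101" already present; 2 new (0, 0)
  "0010111" → prefix "00" already present; 5 new (1, 0, 1, 1, 1)
  "1000" → prefix "100" already present; 1 new (0)
Total nodes = 8 + 5 + 6 + 3 + 2 + 2 + 5 + 1 = 32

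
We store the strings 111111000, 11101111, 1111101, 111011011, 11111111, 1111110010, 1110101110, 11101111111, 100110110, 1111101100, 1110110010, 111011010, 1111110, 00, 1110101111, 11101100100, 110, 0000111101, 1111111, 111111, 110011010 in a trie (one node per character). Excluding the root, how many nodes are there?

For each word, the new-node count is its length minus the longest prefix already in the trie:
  "111111000" → 9 new (1, 1, 1, 1, 1, 1, 0, 0, 0)
  "11101111" → prefix "111" already present; 5 new (0, 1, 1, 1, 1)
  "1111101" → prefix "11111" already present; 2 new (0, 1)
  "111011011" → prefix "111011" already present; 3 new (0, 1, 1)
  "11111111" → prefix "111111" already present; 2 new (1, 1)
  "1111110010" → prefix "11111100" already present; 2 new (1, 0)
  "1110101110" → prefix "11101" already present; 5 new (0, 1, 1, 1, 0)
  "11101111111" → prefix "11101111" already present; 3 new (1, 1, 1)
  "100110110" → prefix "1" already present; 8 new (0, 0, 1, 1, 0, 1, 1, 0)
  "1111101100" → prefix "1111101" already present; 3 new (1, 0, 0)
  "1110110010" → prefix "1110110" already present; 3 new (0, 1, 0)
  "111011010" → prefix "11101101" already present; 1 new (0)
  "1111110" → prefix "1111110" already present; 0 new (none)
  "00" → 2 new (0, 0)
  "1110101111" → prefix "111010111" already present; 1 new (1)
  "11101100100" → prefix "1110110010" already present; 1 new (0)
  "110" → prefix "11" already present; 1 new (0)
  "0000111101" → prefix "00" already present; 8 new (0, 0, 1, 1, 1, 1, 0, 1)
  "1111111" → prefix "1111111" already present; 0 new (none)
  "111111" → prefix "111111" already present; 0 new (none)
  "110011010" → prefix "110" already present; 6 new (0, 1, 1, 0, 1, 0)
Total nodes = 9 + 5 + 2 + 3 + 2 + 2 + 5 + 3 + 8 + 3 + 3 + 1 + 0 + 2 + 1 + 1 + 1 + 8 + 0 + 0 + 6 = 65

65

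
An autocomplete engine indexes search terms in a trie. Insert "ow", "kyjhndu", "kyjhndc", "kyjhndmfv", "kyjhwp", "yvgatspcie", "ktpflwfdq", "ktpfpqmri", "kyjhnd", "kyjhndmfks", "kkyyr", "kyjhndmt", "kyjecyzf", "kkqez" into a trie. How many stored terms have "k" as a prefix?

12

Walk to "k"; the words in its subtree are exactly those with that prefix.
Matches: "kkqez", "kkyyr", "ktpflwfdq", "ktpfpqmri", "kyjecyzf", "kyjhnd", "kyjhndc", "kyjhndmfks", "kyjhndmfv", "kyjhndmt", "kyjhndu", "kyjhwp"
Count: 12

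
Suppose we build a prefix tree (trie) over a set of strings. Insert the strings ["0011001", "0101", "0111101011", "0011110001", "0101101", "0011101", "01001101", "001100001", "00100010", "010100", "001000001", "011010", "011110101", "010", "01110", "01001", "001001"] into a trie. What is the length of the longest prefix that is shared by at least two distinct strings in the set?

The deepest shared node is where two words last agree before diverging.
e.g. "011110101" and "0111101011" share the prefix "011110101" of length 9; no pair shares a longer one.
Longest shared-prefix length: 9

9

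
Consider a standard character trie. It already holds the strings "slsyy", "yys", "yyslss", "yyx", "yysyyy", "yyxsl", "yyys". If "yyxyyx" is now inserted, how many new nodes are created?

The longest prefix of "yyxyyx" already in the trie is "yyx" (length 3).
So 6 − 3 = 3 new nodes.

3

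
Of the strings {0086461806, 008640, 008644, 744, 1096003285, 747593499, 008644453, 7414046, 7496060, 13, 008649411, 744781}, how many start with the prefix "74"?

5

Filter for entries beginning with "74":
Words under "74": 7414046, 744, 744781, 747593499, 7496060
Count: 5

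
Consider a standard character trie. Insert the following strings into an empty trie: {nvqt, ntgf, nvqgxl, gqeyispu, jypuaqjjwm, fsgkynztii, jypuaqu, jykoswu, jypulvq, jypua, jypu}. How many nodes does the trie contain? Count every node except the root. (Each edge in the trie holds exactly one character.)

For each word, the new-node count is its length minus the longest prefix already in the trie:
  "nvqt" → 4 new (n, v, q, t)
  "ntgf" → prefix "n" already present; 3 new (t, g, f)
  "nvqgxl" → prefix "nvq" already present; 3 new (g, x, l)
  "gqeyispu" → 8 new (g, q, e, y, i, s, p, u)
  "jypuaqjjwm" → 10 new (j, y, p, u, a, q, j, j, w, m)
  "fsgkynztii" → 10 new (f, s, g, k, y, n, z, t, i, i)
  "jypuaqu" → prefix "jypuaq" already present; 1 new (u)
  "jykoswu" → prefix "jy" already present; 5 new (k, o, s, w, u)
  "jypulvq" → prefix "jypu" already present; 3 new (l, v, q)
  "jypua" → prefix "jypua" already present; 0 new (none)
  "jypu" → prefix "jypu" already present; 0 new (none)
Total nodes = 4 + 3 + 3 + 8 + 10 + 10 + 1 + 5 + 3 + 0 + 0 = 47

47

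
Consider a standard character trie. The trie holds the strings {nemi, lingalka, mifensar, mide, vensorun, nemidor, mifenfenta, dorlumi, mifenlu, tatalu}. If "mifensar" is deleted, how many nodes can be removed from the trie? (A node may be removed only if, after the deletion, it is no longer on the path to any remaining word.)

Walk "mifensar" from the leaf back toward the root, removing each node that no remaining word uses.
The suffix "sar" (3 nodes) is used only by "mifensar"; the node for "mifen" still has the child "f", so pruning stops there.
Nodes removed: 3

3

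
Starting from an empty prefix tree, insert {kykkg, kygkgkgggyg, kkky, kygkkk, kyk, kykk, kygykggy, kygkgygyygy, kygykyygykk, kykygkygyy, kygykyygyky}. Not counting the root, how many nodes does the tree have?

Trace insertions, counting only characters that open a new branch:
  "kykkg" → 5 new (k, y, k, k, g)
  "kygkgkgggyg" → prefix "ky" already present; 9 new (g, k, g, k, g, g, g, y, g)
  "kkky" → prefix "k" already present; 3 new (k, k, y)
  "kygkkk" → prefix "kygk" already present; 2 new (k, k)
  "kyk" → prefix "kyk" already present; 0 new (none)
  "kykk" → prefix "kykk" already present; 0 new (none)
  "kygykggy" → prefix "kyg" already present; 5 new (y, k, g, g, y)
  "kygkgygyygy" → prefix "kygkg" already present; 6 new (y, g, y, y, g, y)
  "kygykyygykk" → prefix "kygyk" already present; 6 new (y, y, g, y, k, k)
  "kykygkygyy" → prefix "kyk" already present; 7 new (y, g, k, y, g, y, y)
  "kygykyygyky" → prefix "kygykyygyk" already present; 1 new (y)
Total nodes = 5 + 9 + 3 + 2 + 0 + 0 + 5 + 6 + 6 + 7 + 1 = 44

44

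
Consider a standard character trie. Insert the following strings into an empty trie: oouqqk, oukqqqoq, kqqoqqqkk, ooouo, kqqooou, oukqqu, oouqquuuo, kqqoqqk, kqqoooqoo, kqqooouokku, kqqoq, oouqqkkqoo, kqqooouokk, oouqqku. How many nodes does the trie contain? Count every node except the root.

46

Count nodes per top-level branch (shared prefixes stored once):
  'k'-branch (kqqoooqoo, kqqooou, kqqooouokk, kqqooouokku, kqqoq, kqqoqqk, kqqoqqqkk): 20 nodes
  'o'-branch (ooouo, oouqqk, oouqqkkqoo, oouqqku, oouqquuuo, oukqqqoq, oukqqu): 26 nodes
Sum: 46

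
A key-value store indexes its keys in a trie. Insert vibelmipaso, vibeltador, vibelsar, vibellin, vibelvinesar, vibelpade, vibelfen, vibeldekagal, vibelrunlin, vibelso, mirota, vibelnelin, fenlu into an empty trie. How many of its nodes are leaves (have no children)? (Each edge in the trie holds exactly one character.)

A leaf is a node with no children — equivalently, the end of a word that is not a proper prefix of any other stored word.
Those words: "fenlu", "mirota", "vibeldekagal", "vibelfen", "vibellin", "vibelmipaso", "vibelnelin", "vibelpade", "vibelrunlin", "vibelsar", "vibelso", "vibeltador", "vibelvinesar"
Leaf count: 13

13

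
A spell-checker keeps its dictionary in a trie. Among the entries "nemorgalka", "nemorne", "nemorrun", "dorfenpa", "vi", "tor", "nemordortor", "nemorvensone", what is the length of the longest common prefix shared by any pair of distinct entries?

5

Equivalently: take the maximum, over all pairs, of their longest common prefix length.
"nemordortor" and "nemorgalka" agree on "nemor" (5 characters) before diverging; nothing deeper is shared.
Longest shared-prefix length: 5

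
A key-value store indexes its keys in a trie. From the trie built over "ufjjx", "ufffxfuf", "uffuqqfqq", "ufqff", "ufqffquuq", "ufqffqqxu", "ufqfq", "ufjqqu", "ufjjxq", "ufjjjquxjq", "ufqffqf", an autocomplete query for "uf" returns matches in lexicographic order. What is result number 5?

Filter for "uf…" and sort: "ufffxfuf", "uffuqqfqq", "ufjjjquxjq", "ufjjx", "ufjjxq", "ufjqqu", "ufqff", "ufqffqf", "ufqffqqxu", "ufqffquuq", "ufqfq"
The 5th is ufjjxq.

ufjjxq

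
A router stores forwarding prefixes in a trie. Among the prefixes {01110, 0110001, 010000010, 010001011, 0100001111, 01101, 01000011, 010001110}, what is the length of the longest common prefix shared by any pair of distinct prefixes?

The deepest shared node is where two words last agree before diverging.
e.g. "01000011" and "0100001111" share the prefix "01000011" of length 8; no pair shares a longer one.
Longest shared-prefix length: 8

8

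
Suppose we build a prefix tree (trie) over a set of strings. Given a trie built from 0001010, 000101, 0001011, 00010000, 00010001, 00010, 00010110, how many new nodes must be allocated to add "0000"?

1

The longest prefix of "0000" already in the trie is "000" (length 3).
New nodes needed: |"0000"| − 3 = 4 − 3 = 1.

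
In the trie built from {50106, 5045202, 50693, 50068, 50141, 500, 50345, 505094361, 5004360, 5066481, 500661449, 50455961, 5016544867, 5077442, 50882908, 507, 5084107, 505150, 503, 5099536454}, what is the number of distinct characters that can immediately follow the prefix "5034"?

1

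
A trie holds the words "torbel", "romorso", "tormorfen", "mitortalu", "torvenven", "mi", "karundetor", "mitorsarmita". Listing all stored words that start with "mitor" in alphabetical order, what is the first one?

mitorsarmita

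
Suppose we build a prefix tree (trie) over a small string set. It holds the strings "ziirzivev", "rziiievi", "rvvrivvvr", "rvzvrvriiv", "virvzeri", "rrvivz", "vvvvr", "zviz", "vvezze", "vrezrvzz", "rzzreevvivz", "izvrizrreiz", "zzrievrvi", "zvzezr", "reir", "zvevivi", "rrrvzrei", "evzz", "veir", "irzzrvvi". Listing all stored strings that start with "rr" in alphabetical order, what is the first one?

rrrvzrei

Words with prefix "rr", in lexicographic order: "rrrvzrei", "rrvivz"
Position 1: rrrvzrei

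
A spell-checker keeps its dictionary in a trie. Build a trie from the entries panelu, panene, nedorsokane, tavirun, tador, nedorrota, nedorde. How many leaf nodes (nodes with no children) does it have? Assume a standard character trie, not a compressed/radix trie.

Leaves are exactly the stored words that no other stored word extends.
Those words: "nedorde", "nedorrota", "nedorsokane", "panelu", "panene", "tador", "tavirun"
Leaf count: 7

7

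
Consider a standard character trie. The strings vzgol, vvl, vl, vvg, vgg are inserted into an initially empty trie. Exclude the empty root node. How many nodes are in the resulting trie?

Trace insertions, counting only characters that open a new branch:
  "vzgol" → 5 new (v, z, g, o, l)
  "vvl" → prefix "v" already present; 2 new (v, l)
  "vl" → prefix "v" already present; 1 new (l)
  "vvg" → prefix "vv" already present; 1 new (g)
  "vgg" → prefix "v" already present; 2 new (g, g)
Total nodes = 5 + 2 + 1 + 1 + 2 = 11

11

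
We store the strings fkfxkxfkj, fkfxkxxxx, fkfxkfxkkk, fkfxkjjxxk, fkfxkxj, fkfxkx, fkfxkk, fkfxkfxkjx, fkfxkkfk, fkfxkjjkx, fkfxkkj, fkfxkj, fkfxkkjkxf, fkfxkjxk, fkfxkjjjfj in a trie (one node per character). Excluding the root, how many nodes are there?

39

Insert word by word; a character creates a node only if that edge doesn't already exist:
  "fkfxkxfkj" → 9 new (f, k, f, x, k, x, f, k, j)
  "fkfxkxxxx" → prefix "fkfxkx" already present; 3 new (x, x, x)
  "fkfxkfxkkk" → prefix "fkfxk" already present; 5 new (f, x, k, k, k)
  "fkfxkjjxxk" → prefix "fkfxk" already present; 5 new (j, j, x, x, k)
  "fkfxkxj" → prefix "fkfxkx" already present; 1 new (j)
  "fkfxkx" → prefix "fkfxkx" already present; 0 new (none)
  "fkfxkk" → prefix "fkfxk" already present; 1 new (k)
  "fkfxkfxkjx" → prefix "fkfxkfxk" already present; 2 new (j, x)
  "fkfxkkfk" → prefix "fkfxkk" already present; 2 new (f, k)
  "fkfxkjjkx" → prefix "fkfxkjj" already present; 2 new (k, x)
  "fkfxkkj" → prefix "fkfxkk" already present; 1 new (j)
  "fkfxkj" → prefix "fkfxkj" already present; 0 new (none)
  "fkfxkkjkxf" → prefix "fkfxkkj" already present; 3 new (k, x, f)
  "fkfxkjxk" → prefix "fkfxkj" already present; 2 new (x, k)
  "fkfxkjjjfj" → prefix "fkfxkjj" already present; 3 new (j, f, j)
Total nodes = 9 + 3 + 5 + 5 + 1 + 0 + 1 + 2 + 2 + 2 + 1 + 0 + 3 + 2 + 3 = 39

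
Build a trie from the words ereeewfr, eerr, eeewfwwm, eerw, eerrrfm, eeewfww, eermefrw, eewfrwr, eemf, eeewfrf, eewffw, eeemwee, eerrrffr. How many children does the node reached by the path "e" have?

2

Walk "e" from the root, arriving at one node.
Characters that immediately follow "e" among the stored strings: {e, r}.
That node has 2 child edges.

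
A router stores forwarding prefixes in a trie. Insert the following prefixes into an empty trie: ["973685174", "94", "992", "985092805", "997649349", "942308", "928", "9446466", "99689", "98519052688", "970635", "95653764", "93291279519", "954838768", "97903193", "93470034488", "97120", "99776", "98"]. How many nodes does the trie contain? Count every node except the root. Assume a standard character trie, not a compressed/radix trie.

97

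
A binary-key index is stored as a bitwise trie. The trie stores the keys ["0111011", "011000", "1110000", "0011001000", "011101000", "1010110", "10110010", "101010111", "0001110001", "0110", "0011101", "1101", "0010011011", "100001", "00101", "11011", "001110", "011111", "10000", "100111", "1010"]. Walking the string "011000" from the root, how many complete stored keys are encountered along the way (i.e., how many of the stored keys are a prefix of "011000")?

Walk "011000" from the root; an end-of-word marker is hit whenever a stored word is a prefix of "011000".
Prefixes of the query that are stored words: "0110", "011000"
Count: 2

2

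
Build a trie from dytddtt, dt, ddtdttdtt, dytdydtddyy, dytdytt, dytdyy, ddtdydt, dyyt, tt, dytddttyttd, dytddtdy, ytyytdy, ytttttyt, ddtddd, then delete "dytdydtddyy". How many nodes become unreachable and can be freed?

6

Walk "dytdydtddyy" from the leaf back toward the root, removing each node that no remaining word uses.
The suffix "dtddyy" (6 nodes) is used only by "dytdydtddyy"; the node for "dytdy" still has the child "t", so pruning stops there.
Nodes removed: 6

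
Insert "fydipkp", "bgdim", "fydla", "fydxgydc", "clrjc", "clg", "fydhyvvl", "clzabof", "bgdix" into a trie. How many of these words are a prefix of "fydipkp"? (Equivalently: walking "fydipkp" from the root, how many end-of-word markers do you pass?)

1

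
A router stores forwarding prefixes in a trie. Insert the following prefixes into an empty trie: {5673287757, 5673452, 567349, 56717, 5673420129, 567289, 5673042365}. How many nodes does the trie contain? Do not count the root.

Trie structure (* marks end of a word):
(root)
└─ 5
   └─ 6
      └─ 7
         ├─ 1
         │  └─ 7 *
         ├─ 2
         │  └─ 8
         │     └─ 9 *
         └─ 3
            ├─ 0
            │  └─ 4
            │     └─ 2
            │        └─ 3
            │           └─ 6
            │              └─ 5 *
            ├─ 2
            │  └─ 8
            │     └─ 7
            │        └─ 7
            │           └─ 5
            │              └─ 7 *
            └─ 4
               ├─ 2
               │  └─ 0
               │     └─ 1
               │        └─ 2
               │           └─ 9 *
               ├─ 5
               │  └─ 2 *
               └─ 9 *
Counting every labelled node above: 30.

30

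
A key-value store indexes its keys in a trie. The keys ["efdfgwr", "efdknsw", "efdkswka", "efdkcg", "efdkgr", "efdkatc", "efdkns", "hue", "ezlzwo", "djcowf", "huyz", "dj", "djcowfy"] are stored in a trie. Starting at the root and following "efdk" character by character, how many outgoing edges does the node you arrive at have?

5

The children of the "efdk" node are the distinct next characters among strings starting with "efdk".
Distinct next characters after "efdk": a, c, g, n, s.
That node has 5 child edges.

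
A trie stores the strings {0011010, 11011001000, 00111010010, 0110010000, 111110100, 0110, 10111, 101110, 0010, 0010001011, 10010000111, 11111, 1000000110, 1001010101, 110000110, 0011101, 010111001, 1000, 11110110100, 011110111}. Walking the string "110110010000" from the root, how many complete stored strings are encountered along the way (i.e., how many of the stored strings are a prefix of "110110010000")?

1

Check each prefix of "110110010000" against the stored set — each match is an end-marker on the path.
Prefixes of the query that are stored words: "11011001000"
Count: 1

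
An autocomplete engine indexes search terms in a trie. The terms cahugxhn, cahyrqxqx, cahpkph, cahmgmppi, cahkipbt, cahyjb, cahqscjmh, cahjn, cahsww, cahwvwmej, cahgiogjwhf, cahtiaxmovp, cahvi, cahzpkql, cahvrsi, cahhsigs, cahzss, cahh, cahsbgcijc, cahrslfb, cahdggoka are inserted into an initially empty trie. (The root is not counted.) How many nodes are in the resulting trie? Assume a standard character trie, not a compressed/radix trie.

Trace insertions, counting only characters that open a new branch:
  "cahugxhn" → 8 new (c, a, h, u, g, x, h, n)
  "cahyrqxqx" → prefix "cah" already present; 6 new (y, r, q, x, q, x)
  "cahpkph" → prefix "cah" already present; 4 new (p, k, p, h)
  "cahmgmppi" → prefix "cah" already present; 6 new (m, g, m, p, p, i)
  "cahkipbt" → prefix "cah" already present; 5 new (k, i, p, b, t)
  "cahyjb" → prefix "cahy" already present; 2 new (j, b)
  "cahqscjmh" → prefix "cah" already present; 6 new (q, s, c, j, m, h)
  "cahjn" → prefix "cah" already present; 2 new (j, n)
  "cahsww" → prefix "cah" already present; 3 new (s, w, w)
  "cahwvwmej" → prefix "cah" already present; 6 new (w, v, w, m, e, j)
  "cahgiogjwhf" → prefix "cah" already present; 8 new (g, i, o, g, j, w, h, f)
  "cahtiaxmovp" → prefix "cah" already present; 8 new (t, i, a, x, m, o, v, p)
  "cahvi" → prefix "cah" already present; 2 new (v, i)
  "cahzpkql" → prefix "cah" already present; 5 new (z, p, k, q, l)
  "cahvrsi" → prefix "cahv" already present; 3 new (r, s, i)
  "cahhsigs" → prefix "cah" already present; 5 new (h, s, i, g, s)
  "cahzss" → prefix "cahz" already present; 2 new (s, s)
  "cahh" → prefix "cahh" already present; 0 new (none)
  "cahsbgcijc" → prefix "cahs" already present; 6 new (b, g, c, i, j, c)
  "cahrslfb" → prefix "cah" already present; 5 new (r, s, l, f, b)
  "cahdggoka" → prefix "cah" already present; 6 new (d, g, g, o, k, a)
Total nodes = 8 + 6 + 4 + 6 + 5 + 2 + 6 + 2 + 3 + 6 + 8 + 8 + 2 + 5 + 3 + 5 + 2 + 0 + 6 + 5 + 6 = 98

98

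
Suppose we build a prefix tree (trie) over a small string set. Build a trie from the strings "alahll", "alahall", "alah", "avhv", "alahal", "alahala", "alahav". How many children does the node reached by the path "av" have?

1

Follow the path "av" to its node, then look at its outgoing edges.
Distinct next characters after "av": h.
That node has 1 child edge.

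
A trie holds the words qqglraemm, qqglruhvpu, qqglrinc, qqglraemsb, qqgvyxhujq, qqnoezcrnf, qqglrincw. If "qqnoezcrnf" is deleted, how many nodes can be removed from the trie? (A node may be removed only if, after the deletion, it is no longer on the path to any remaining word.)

A node on "qqnoezcrnf"'s path can go only if nothing else ends at it or branches off below it.
The suffix "noezcrnf" (8 nodes) is used only by "qqnoezcrnf"; the node for "qq" still has the child "g", so pruning stops there.
Nodes removed: 8

8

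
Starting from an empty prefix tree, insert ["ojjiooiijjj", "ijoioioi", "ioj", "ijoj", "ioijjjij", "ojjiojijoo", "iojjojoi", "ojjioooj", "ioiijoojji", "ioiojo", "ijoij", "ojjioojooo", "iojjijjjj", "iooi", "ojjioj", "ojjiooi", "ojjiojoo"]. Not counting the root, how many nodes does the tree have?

64

Insert word by word; a character creates a node only if that edge doesn't already exist:
  "ojjiooiijjj" → 11 new (o, j, j, i, o, o, i, i, j, j, j)
  "ijoioioi" → 8 new (i, j, o, i, o, i, o, i)
  "ioj" → prefix "i" already present; 2 new (o, j)
  "ijoj" → prefix "ijo" already present; 1 new (j)
  "ioijjjij" → prefix "io" already present; 6 new (i, j, j, j, i, j)
  "ojjiojijoo" → prefix "ojjio" already present; 5 new (j, i, j, o, o)
  "iojjojoi" → prefix "ioj" already present; 5 new (j, o, j, o, i)
  "ojjioooj" → prefix "ojjioo" already present; 2 new (o, j)
  "ioiijoojji" → prefix "ioi" already present; 7 new (i, j, o, o, j, j, i)
  "ioiojo" → prefix "ioi" already present; 3 new (o, j, o)
  "ijoij" → prefix "ijoi" already present; 1 new (j)
  "ojjioojooo" → prefix "ojjioo" already present; 4 new (j, o, o, o)
  "iojjijjjj" → prefix "iojj" already present; 5 new (i, j, j, j, j)
  "iooi" → prefix "io" already present; 2 new (o, i)
  "ojjioj" → prefix "ojjioj" already present; 0 new (none)
  "ojjiooi" → prefix "ojjiooi" already present; 0 new (none)
  "ojjiojoo" → prefix "ojjioj" already present; 2 new (o, o)
Total nodes = 11 + 8 + 2 + 1 + 6 + 5 + 5 + 2 + 7 + 3 + 1 + 4 + 5 + 2 + 0 + 0 + 2 = 64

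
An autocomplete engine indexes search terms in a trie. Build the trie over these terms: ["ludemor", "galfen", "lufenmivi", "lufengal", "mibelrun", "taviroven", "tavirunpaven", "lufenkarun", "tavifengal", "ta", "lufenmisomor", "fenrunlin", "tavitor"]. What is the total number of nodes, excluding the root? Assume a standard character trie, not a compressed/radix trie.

Insert word by word; a character creates a node only if that edge doesn't already exist:
  "ludemor" → 7 new (l, u, d, e, m, o, r)
  "galfen" → 6 new (g, a, l, f, e, n)
  "lufenmivi" → prefix "lu" already present; 7 new (f, e, n, m, i, v, i)
  "lufengal" → prefix "lufen" already present; 3 new (g, a, l)
  "mibelrun" → 8 new (m, i, b, e, l, r, u, n)
  "taviroven" → 9 new (t, a, v, i, r, o, v, e, n)
  "tavirunpaven" → prefix "tavir" already present; 7 new (u, n, p, a, v, e, n)
  "lufenkarun" → prefix "lufen" already present; 5 new (k, a, r, u, n)
  "tavifengal" → prefix "tavi" already present; 6 new (f, e, n, g, a, l)
  "ta" → prefix "ta" already present; 0 new (none)
  "lufenmisomor" → prefix "lufenmi" already present; 5 new (s, o, m, o, r)
  "fenrunlin" → 9 new (f, e, n, r, u, n, l, i, n)
  "tavitor" → prefix "tavi" already present; 3 new (t, o, r)
Total nodes = 7 + 6 + 7 + 3 + 8 + 9 + 7 + 5 + 6 + 0 + 5 + 9 + 3 = 75

75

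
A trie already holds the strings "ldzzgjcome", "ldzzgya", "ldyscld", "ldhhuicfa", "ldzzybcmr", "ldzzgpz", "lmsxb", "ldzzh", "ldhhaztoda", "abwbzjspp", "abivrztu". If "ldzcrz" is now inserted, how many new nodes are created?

Walking "ldzcrz" from the root, the first 3 characters ("ldz") follow existing edges; "c" is the first miss.
New nodes needed: |"ldzcrz"| − 3 = 6 − 3 = 3.

3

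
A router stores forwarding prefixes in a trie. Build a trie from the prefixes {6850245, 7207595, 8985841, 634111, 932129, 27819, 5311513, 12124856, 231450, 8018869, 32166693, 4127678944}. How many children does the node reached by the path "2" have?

The children of the "2" node are the distinct next characters among strings starting with "2".
Distinct next characters after "2": 3, 7.
That node has 2 child edges.

2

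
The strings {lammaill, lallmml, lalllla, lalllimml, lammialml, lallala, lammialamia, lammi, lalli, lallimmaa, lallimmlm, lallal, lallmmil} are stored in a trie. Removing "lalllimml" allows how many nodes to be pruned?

A node on "lalllimml"'s path can go only if nothing else ends at it or branches off below it.
The suffix "imml" (4 nodes) is used only by "lalllimml"; the node for "lalll" still has the child "l", so pruning stops there.
Nodes removed: 4

4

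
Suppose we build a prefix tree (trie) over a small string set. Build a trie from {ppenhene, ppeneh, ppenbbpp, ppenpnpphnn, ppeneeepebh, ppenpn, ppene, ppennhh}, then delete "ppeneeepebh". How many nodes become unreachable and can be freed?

6

A node on "ppeneeepebh"'s path can go only if nothing else ends at it or branches off below it.
The suffix "eepebh" (6 nodes) is used only by "ppeneeepebh"; the node for "ppene" still has the child "h", so pruning stops there.
Nodes removed: 6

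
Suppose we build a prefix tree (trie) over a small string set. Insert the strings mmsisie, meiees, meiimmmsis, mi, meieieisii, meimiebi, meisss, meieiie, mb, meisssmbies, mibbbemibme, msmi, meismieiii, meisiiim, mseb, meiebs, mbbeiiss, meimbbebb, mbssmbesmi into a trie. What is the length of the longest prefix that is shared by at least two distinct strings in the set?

The deepest shared node is where two words last agree before diverging.
e.g. "meisss" and "meisssmbies" share the prefix "meisss" of length 6; no pair shares a longer one.
Longest shared-prefix length: 6

6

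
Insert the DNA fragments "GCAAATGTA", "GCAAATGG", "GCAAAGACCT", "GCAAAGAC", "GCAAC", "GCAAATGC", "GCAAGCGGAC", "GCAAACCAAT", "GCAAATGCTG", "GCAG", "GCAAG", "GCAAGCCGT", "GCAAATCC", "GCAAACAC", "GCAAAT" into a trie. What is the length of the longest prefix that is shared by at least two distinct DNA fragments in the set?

8

The deepest shared node is where two words last agree before diverging.
e.g. "GCAAAGAC" and "GCAAAGACCT" share the prefix "GCAAAGAC" of length 8; no pair shares a longer one.
Longest shared-prefix length: 8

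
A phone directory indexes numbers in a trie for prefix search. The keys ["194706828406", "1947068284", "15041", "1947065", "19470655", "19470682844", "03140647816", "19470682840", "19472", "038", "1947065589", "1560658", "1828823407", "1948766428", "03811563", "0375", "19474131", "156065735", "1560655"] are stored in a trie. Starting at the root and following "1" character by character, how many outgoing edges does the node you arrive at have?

The children of the "1" node are the distinct next characters among strings starting with "1".
Characters that immediately follow "1" among the stored strings: {5, 8, 9}.
That node has 3 child edges.

3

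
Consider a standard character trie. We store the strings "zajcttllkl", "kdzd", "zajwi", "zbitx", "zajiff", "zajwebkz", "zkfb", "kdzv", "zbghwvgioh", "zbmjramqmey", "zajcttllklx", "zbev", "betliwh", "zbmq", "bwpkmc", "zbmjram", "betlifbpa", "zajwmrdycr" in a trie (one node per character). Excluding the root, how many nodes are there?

Count nodes per top-level branch (shared prefixes stored once):
  'b'-branch (betlifbpa, betliwh, bwpkmc): 16 nodes
  'k'-branch (kdzd, kdzv): 5 nodes
  'z'-branch (zajcttllkl, zajcttllklx, zajiff, zajwebkz, zajwi, zajwmrdycr, zbev, zbghwvgioh, zbitx, zbmjram, zbmjramqmey, zbmq, zkfb): 53 nodes
Sum: 74

74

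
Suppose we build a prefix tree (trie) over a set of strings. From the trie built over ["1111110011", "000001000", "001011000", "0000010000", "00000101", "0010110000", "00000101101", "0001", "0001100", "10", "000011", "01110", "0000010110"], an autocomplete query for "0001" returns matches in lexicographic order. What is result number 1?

0001

Filter for "0001…" and sort: "0001", "0001100"
The 1st is 0001.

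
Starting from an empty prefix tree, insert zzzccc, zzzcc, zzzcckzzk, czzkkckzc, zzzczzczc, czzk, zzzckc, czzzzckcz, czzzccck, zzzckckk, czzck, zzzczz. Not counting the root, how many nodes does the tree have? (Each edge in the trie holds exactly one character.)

40

Count nodes per top-level branch (shared prefixes stored once):
  'c'-branch (czzck, czzk, czzkkckzc, czzzccck, czzzzckcz): 21 nodes
  'z'-branch (zzzcc, zzzccc, zzzcckzzk, zzzckc, zzzckckk, zzzczz, zzzczzczc): 19 nodes
Sum: 40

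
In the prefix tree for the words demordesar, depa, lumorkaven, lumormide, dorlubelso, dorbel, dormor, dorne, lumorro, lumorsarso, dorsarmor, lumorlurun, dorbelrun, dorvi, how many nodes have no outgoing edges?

A leaf is a node with no children — equivalently, the end of a word that is not a proper prefix of any other stored word.
Those words: "demordesar", "depa", "dorbelrun", "dorlubelso", "dormor", "dorne", "dorsarmor", "dorvi", "lumorkaven", "lumorlurun", "lumormide", "lumorro", "lumorsarso"
Leaf count: 13

13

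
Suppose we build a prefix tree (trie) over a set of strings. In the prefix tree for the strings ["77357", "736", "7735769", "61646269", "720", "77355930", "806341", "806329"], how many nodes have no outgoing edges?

A leaf is a node with no children — equivalently, the end of a word that is not a proper prefix of any other stored word.
Those words: "61646269", "720", "736", "77355930", "7735769", "806329", "806341"
Leaf count: 7

7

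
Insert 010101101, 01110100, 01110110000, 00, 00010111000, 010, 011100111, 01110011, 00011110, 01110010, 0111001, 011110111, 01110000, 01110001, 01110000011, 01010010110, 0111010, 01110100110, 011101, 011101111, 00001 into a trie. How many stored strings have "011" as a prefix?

14

Traverse to the node for "011", then collect every word in that subtree.
Words under "011": 01110000, 01110000011, 01110001, 0111001, 01110010, 01110011, 011100111, 011101, 0111010, 01110100, 01110100110, 01110110000, 011101111, 011110111
Count: 14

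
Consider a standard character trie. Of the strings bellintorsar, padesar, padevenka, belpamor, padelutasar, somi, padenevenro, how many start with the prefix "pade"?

4

Traverse to the node for "pade", then collect every word in that subtree.
Matches: "padelutasar", "padenevenro", "padesar", "padevenka"
Count: 4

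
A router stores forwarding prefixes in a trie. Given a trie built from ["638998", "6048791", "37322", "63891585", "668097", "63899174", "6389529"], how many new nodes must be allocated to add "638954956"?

The longest prefix of "638954956" already in the trie is "63895" (length 5).
Each of the 4 remaining characters creates one node.

4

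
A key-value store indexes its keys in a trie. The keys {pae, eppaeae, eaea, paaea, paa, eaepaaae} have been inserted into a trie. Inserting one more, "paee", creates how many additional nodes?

1

The longest prefix of "paee" already in the trie is "pae" (length 3).
Each of the 1 remaining characters creates one node.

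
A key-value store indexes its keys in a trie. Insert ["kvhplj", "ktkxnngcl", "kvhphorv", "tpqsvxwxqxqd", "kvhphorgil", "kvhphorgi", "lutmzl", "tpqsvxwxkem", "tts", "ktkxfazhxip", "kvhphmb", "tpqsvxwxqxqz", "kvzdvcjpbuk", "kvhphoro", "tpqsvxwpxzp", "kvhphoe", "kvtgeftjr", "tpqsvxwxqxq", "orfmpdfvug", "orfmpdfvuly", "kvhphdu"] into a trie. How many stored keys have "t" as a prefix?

Walk to "t"; the words in its subtree are exactly those with that prefix.
Words under "t": tpqsvxwpxzp, tpqsvxwxkem, tpqsvxwxqxq, tpqsvxwxqxqd, tpqsvxwxqxqz, tts
Count: 6

6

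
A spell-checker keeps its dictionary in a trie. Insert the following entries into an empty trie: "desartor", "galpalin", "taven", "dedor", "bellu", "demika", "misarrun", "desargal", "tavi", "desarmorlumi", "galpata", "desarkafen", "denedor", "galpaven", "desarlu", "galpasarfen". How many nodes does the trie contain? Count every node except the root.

Trace insertions, counting only characters that open a new branch:
  "desartor" → 8 new (d, e, s, a, r, t, o, r)
  "galpalin" → 8 new (g, a, l, p, a, l, i, n)
  "taven" → 5 new (t, a, v, e, n)
  "dedor" → prefix "de" already present; 3 new (d, o, r)
  "bellu" → 5 new (b, e, l, l, u)
  "demika" → prefix "de" already present; 4 new (m, i, k, a)
  "misarrun" → 8 new (m, i, s, a, r, r, u, n)
  "desargal" → prefix "desar" already present; 3 new (g, a, l)
  "tavi" → prefix "tav" already present; 1 new (i)
  "desarmorlumi" → prefix "desar" already present; 7 new (m, o, r, l, u, m, i)
  "galpata" → prefix "galpa" already present; 2 new (t, a)
  "desarkafen" → prefix "desar" already present; 5 new (k, a, f, e, n)
  "denedor" → prefix "de" already present; 5 new (n, e, d, o, r)
  "galpaven" → prefix "galpa" already present; 3 new (v, e, n)
  "desarlu" → prefix "desar" already present; 2 new (l, u)
  "galpasarfen" → prefix "galpa" already present; 6 new (s, a, r, f, e, n)
Total nodes = 8 + 8 + 5 + 3 + 5 + 4 + 8 + 3 + 1 + 7 + 2 + 5 + 5 + 3 + 2 + 6 = 75

75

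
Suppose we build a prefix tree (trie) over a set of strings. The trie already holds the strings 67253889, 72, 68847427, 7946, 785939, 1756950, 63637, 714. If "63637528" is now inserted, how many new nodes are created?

3

"63637" is already a path in the trie; the remaining "528" must be added.
Each of the 3 remaining characters creates one node.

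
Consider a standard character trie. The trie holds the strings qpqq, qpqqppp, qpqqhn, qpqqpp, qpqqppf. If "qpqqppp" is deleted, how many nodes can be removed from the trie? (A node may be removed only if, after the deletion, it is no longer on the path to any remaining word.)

After clearing the end-marker at "qpqqppp", prune upward until reaching a node still needed by another word.
The suffix "p" (1 node) is used only by "qpqqppp"; the node for "qpqqpp" still has the child "f", so pruning stops there.
Nodes removed: 1

1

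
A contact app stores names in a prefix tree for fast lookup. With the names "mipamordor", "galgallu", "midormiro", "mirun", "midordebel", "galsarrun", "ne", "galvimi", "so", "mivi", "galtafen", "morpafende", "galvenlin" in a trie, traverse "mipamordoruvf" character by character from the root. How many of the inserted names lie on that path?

Walk "mipamordoruvf" from the root; an end-of-word marker is hit whenever a stored word is a prefix of "mipamordoruvf".
Prefixes of the query that are stored words: "mipamordor"
Count: 1

1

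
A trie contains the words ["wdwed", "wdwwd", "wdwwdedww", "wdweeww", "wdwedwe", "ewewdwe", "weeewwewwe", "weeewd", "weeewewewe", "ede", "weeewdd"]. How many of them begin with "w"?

9

Traverse to the node for "w", then collect every word in that subtree.
Matches: "wdwed", "wdwedwe", "wdweeww", "wdwwd", "wdwwdedww", "weeewd", "weeewdd", "weeewewewe", "weeewwewwe"
Count: 9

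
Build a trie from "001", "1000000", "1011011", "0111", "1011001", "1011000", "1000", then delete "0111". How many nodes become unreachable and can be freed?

3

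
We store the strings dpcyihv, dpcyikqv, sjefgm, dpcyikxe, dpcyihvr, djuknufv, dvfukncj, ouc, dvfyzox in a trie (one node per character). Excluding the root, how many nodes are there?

40

Trace insertions, counting only characters that open a new branch:
  "dpcyihv" → 7 new (d, p, c, y, i, h, v)
  "dpcyikqv" → prefix "dpcyi" already present; 3 new (k, q, v)
  "sjefgm" → 6 new (s, j, e, f, g, m)
  "dpcyikxe" → prefix "dpcyik" already present; 2 new (x, e)
  "dpcyihvr" → prefix "dpcyihv" already present; 1 new (r)
  "djuknufv" → prefix "d" already present; 7 new (j, u, k, n, u, f, v)
  "dvfukncj" → prefix "d" already present; 7 new (v, f, u, k, n, c, j)
  "ouc" → 3 new (o, u, c)
  "dvfyzox" → prefix "dvf" already present; 4 new (y, z, o, x)
Total nodes = 7 + 3 + 6 + 2 + 1 + 7 + 7 + 3 + 4 = 40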